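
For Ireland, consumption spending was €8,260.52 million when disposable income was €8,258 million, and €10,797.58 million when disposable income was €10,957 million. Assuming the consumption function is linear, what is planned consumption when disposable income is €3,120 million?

C = 3430.8

MPC = (10797.58 − 8260.52)/(10957 − 8258) = 2537.06/2699 = 0.94
a = 8260.52 − 0.94(8258) = 8260.52 − 7762.52 = 498
C = 498 + 0.94(3120) = 498 + 2932.8 = 3430.8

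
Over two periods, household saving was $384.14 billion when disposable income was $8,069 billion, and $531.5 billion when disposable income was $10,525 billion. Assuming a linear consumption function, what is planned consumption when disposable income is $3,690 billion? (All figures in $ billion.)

MPS = ΔS/ΔY = (531.5 − 384.14)/(10525 − 8069) = 147.36/2456 = 0.06
MPC = 1 − MPS = 0.94
Autonomous saving = 384.14 − 0.06(8069) = -100, so a = 100
C = 100 + 0.94(3690) = 100 + 3468.6 = 3568.6

C = 3568.6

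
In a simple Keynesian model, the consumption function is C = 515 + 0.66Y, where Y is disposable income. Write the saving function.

S = -515 + 0.34Y

S = Y − C = Y − (515 + 0.66Y) = -515 + (1 − 0.66)Y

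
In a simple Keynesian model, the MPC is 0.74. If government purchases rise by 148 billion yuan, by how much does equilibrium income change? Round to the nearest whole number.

ΔY ≈ 569

The multiplier is 1/(1 − MPC) = 1/0.26.
ΔY = 148/0.26 = 569.23 ≈ 569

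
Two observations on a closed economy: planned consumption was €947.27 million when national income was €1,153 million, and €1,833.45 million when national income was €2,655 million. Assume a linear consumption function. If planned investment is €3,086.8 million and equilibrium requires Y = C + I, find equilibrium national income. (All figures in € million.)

MPC = (1833.45 − 947.27)/(2655 − 1153) = 886.18/1502 = 0.59
a = 947.27 − 0.59(1153) = 267
Equilibrium: Y = 267 + 0.59Y + 3086.8
0.41Y = 3353.8, so Y = 3353.8/0.41 = 8180

Y = 8180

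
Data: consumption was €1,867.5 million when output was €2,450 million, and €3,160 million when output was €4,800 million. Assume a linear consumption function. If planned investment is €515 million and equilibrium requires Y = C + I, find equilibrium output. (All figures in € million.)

Y = 2300

MPC = (3160 − 1867.5)/(4800 − 2450) = 1292.5/2350 = 0.55
a = 1867.5 − 0.55(2450) = 520
Equilibrium: Y = 520 + 0.55Y + 515
0.45Y = 1035, so Y = 1035/0.45 = 2300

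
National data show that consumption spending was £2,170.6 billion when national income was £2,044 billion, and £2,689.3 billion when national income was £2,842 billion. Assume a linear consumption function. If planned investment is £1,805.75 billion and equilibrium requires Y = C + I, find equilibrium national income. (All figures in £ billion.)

MPC = (2689.3 − 2170.6)/(2842 − 2044) = 518.7/798 = 0.65
a = 2170.6 − 0.65(2044) = 842
Equilibrium: Y = 842 + 0.65Y + 1805.75
0.35Y = 2647.75, so Y = 2647.75/0.35 = 7565

Y = 7565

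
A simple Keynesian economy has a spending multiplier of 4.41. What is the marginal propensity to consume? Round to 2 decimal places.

k = 1/(1 − MPC), so 1 − MPC = 1/k = 1/4.41 = 0.2268
MPC = 1 − 0.2268 = 0.77

MPC = 0.77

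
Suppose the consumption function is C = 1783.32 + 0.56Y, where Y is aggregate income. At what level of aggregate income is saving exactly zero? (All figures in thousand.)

Y = 4053

At break-even, C = Y: 1783.32 + 0.56Y = Y
0.44Y = 1783.32, so Y = 1783.32/0.44 = 4053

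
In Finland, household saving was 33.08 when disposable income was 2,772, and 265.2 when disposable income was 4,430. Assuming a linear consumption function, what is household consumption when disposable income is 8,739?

MPS = ΔS/ΔY = (265.2 − 33.08)/(4430 − 2772) = 232.12/1658 = 0.14
MPC = 1 − MPS = 0.86
Autonomous saving = 33.08 − 0.14(2772) = -355, so a = 355
C = 355 + 0.86(8739) = 355 + 7515.54 = 7870.54

C = 7870.54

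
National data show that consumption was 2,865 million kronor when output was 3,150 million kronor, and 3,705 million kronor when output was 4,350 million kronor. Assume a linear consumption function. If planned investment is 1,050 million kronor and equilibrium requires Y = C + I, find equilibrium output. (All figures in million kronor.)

Y = 5700

MPC = (3705 − 2865)/(4350 − 3150) = 840/1200 = 0.7
a = 2865 − 0.7(3150) = 660
Equilibrium: Y = 660 + 0.7Y + 1050
0.3Y = 1710, so Y = 1710/0.3 = 5700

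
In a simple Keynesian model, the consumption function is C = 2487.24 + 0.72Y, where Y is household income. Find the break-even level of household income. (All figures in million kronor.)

Y = 8883

At break-even, C = Y: 2487.24 + 0.72Y = Y
0.28Y = 2487.24, so Y = 2487.24/0.28 = 8883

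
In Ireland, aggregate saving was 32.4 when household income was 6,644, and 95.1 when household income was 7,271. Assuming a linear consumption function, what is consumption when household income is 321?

C = 920.9

MPS = ΔS/ΔY = (95.1 − 32.4)/(7271 − 6644) = 62.7/627 = 0.1
MPC = 1 − MPS = 0.9
Autonomous saving = 32.4 − 0.1(6644) = -632, so a = 632
C = 632 + 0.9(321) = 632 + 288.9 = 920.9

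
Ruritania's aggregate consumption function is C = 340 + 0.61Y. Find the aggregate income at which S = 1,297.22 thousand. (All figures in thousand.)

S = Y − C = -340 + 0.39Y
-340 + 0.39Y = 1297.22, so 0.39Y = 1637.22 and Y = 4198

Y = 4198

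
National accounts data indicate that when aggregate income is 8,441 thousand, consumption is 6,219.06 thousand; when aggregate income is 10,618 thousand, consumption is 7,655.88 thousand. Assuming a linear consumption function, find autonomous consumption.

MPC = ΔC/ΔY = (7655.88 − 6219.06)/(10618 − 8441) = 1436.82/2177 = 0.66
a = C − MPC·Y = 6219.06 − 0.66(8441) = 6219.06 − 5571.06 = 648

a = 648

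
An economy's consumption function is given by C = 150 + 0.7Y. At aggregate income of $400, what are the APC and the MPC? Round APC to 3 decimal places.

MPC = 0.7 (the slope of the consumption function)
C = 150 + 0.7(400) = 430, so APC = 430/400 = 1.075

APC = 1.075; MPC = 0.7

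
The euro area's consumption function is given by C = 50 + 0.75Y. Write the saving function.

S = Y − C = Y − (50 + 0.75Y) = -50 + (1 − 0.75)Y

S = -50 + 0.25Y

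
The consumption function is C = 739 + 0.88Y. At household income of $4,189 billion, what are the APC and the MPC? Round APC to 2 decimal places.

APC = 1.06; MPC = 0.88

MPC = 0.88 (the slope of the consumption function)
C = 739 + 0.88(4189) = 4425.32, so APC = 4425.32/4189 = 1.06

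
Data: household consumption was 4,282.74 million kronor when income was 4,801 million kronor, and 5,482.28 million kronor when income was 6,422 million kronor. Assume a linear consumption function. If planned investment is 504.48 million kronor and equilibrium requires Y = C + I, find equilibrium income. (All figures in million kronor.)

Y = 4748

MPC = (5482.28 − 4282.74)/(6422 − 4801) = 1199.54/1621 = 0.74
a = 4282.74 − 0.74(4801) = 730
Equilibrium: Y = 730 + 0.74Y + 504.48
0.26Y = 1234.48, so Y = 1234.48/0.26 = 4748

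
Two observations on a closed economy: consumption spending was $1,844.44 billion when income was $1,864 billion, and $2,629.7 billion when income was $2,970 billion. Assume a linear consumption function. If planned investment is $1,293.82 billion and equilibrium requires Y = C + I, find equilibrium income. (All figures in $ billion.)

MPC = (2629.7 − 1844.44)/(2970 − 1864) = 785.26/1106 = 0.71
a = 1844.44 − 0.71(1864) = 521
Equilibrium: Y = 521 + 0.71Y + 1293.82
0.29Y = 1814.82, so Y = 1814.82/0.29 = 6258

Y = 6258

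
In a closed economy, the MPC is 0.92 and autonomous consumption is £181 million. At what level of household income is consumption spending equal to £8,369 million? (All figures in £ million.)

181 + 0.92Y = 8369
0.92Y = 8188, so Y = 8188/0.92 = 8900

Y = 8900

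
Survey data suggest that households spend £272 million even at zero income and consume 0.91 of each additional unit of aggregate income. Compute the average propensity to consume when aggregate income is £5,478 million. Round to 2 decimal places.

C = 272 + 0.91(5478) = 5256.98
APC = C/Y = 5256.98/5478 = 0.96

APC = 0.96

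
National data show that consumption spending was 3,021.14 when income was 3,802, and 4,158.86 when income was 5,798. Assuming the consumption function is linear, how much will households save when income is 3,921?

S = 832.03

MPC = (4158.86 − 3021.14)/(5798 − 3802) = 1137.72/1996 = 0.57
a = 3021.14 − 0.57(3802) = 3021.14 − 2167.14 = 854
C = 854 + 0.57(3921) = 3088.97
S = 3921 − 3088.97 = 832.03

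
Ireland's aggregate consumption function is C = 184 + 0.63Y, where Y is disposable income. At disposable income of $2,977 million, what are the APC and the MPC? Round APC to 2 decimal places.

MPC = 0.63 (the slope of the consumption function)
C = 184 + 0.63(2977) = 2059.51, so APC = 2059.51/2977 = 0.69

APC = 0.69; MPC = 0.63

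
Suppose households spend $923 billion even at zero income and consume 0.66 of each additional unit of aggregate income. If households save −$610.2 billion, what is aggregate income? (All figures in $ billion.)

Y = 920

S = Y − C = -923 + 0.34Y
-923 + 0.34Y = -610.2, so 0.34Y = 312.8 and Y = 920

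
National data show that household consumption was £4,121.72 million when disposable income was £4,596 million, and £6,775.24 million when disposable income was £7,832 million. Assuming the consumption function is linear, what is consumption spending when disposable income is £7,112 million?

C = 6184.84

MPC = (6775.24 − 4121.72)/(7832 − 4596) = 2653.52/3236 = 0.82
a = 4121.72 − 0.82(4596) = 4121.72 − 3768.72 = 353
C = 353 + 0.82(7112) = 353 + 5831.84 = 6184.84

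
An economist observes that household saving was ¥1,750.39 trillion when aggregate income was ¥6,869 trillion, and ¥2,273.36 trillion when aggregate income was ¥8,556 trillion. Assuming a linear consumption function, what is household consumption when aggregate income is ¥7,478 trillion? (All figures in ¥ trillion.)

C = 5538.82

MPS = ΔS/ΔY = (2273.36 − 1750.39)/(8556 − 6869) = 522.97/1687 = 0.31
MPC = 1 − MPS = 0.69
Autonomous saving = 1750.39 − 0.31(6869) = -379, so a = 379
C = 379 + 0.69(7478) = 379 + 5159.82 = 5538.82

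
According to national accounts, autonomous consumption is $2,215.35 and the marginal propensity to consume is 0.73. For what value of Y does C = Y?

At break-even, C = Y: 2215.35 + 0.73Y = Y
0.27Y = 2215.35, so Y = 2215.35/0.27 = 8205

Y = 8205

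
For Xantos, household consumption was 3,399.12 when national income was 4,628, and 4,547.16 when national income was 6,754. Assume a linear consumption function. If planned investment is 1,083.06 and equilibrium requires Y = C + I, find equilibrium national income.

MPC = (4547.16 − 3399.12)/(6754 − 4628) = 1148.04/2126 = 0.54
a = 3399.12 − 0.54(4628) = 900
Equilibrium: Y = 900 + 0.54Y + 1083.06
0.46Y = 1983.06, so Y = 1983.06/0.46 = 4311

Y = 4311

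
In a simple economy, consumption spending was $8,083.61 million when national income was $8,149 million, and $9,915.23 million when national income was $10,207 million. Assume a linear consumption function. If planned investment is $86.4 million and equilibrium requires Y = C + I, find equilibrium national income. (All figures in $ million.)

Y = 8340

MPC = (9915.23 − 8083.61)/(10207 − 8149) = 1831.62/2058 = 0.89
a = 8083.61 − 0.89(8149) = 831
Equilibrium: Y = 831 + 0.89Y + 86.4
0.11Y = 917.4, so Y = 917.4/0.11 = 8340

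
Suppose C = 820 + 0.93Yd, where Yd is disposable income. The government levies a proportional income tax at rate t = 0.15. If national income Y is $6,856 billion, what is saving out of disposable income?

S = -412.068

Yd = (1 − 0.15)(6856) = 0.85(6856) = 5827.6
C = 820 + 0.93(5827.6) = 820 + 5419.668 = 6239.668
S = Yd − C = 5827.6 − 6239.668 = -412.068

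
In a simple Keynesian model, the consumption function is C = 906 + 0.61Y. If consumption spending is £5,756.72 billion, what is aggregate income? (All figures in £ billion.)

906 + 0.61Y = 5756.72
0.61Y = 4850.72, so Y = 4850.72/0.61 = 7952

Y = 7952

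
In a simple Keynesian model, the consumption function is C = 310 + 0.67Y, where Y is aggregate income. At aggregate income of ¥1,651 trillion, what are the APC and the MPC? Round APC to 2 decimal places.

APC = 0.86; MPC = 0.67

MPC = 0.67 (the slope of the consumption function)
C = 310 + 0.67(1651) = 1416.17, so APC = 1416.17/1651 = 0.86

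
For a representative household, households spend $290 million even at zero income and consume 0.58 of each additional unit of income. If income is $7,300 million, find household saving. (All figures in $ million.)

C = 290 + 0.58(7300) = 290 + 4234 = 4524
S = Y − C = 7300 − 4524 = 2776

S = 2776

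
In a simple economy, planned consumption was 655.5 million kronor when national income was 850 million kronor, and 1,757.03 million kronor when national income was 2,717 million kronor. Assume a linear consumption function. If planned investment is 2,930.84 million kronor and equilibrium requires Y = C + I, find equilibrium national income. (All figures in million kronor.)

MPC = (1757.03 − 655.5)/(2717 − 850) = 1101.53/1867 = 0.59
a = 655.5 − 0.59(850) = 154
Equilibrium: Y = 154 + 0.59Y + 2930.84
0.41Y = 3084.84, so Y = 3084.84/0.41 = 7524

Y = 7524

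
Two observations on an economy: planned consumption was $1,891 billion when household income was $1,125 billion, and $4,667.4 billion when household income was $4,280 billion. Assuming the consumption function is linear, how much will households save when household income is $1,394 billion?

MPC = (4667.4 − 1891)/(4280 − 1125) = 2776.4/3155 = 0.88
a = 1891 − 0.88(1125) = 1891 − 990 = 901
C = 901 + 0.88(1394) = 2127.72
S = 1394 − 2127.72 = -733.72

S = -733.72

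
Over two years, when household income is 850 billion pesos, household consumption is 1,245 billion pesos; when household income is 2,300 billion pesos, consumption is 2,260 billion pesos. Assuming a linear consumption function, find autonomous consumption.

a = 650

MPC = ΔC/ΔY = (2260 − 1245)/(2300 − 850) = 1015/1450 = 0.7
a = C − MPC·Y = 1245 − 0.7(850) = 1245 − 595 = 650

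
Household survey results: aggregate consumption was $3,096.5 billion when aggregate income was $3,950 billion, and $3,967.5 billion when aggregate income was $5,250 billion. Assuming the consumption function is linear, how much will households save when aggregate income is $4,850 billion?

MPC = (3967.5 − 3096.5)/(5250 − 3950) = 871/1300 = 0.67
a = 3096.5 − 0.67(3950) = 3096.5 − 2646.5 = 450
C = 450 + 0.67(4850) = 3699.5
S = 4850 − 3699.5 = 1150.5

S = 1150.5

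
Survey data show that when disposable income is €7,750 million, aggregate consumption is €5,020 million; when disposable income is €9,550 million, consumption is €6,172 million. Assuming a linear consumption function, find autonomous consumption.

MPC = ΔC/ΔY = (6172 − 5020)/(9550 − 7750) = 1152/1800 = 0.64
a = C − MPC·Y = 5020 − 0.64(7750) = 5020 − 4960 = 60

a = 60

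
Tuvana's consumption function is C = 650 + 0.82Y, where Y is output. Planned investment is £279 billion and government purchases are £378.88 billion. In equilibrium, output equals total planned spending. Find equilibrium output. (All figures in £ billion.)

Y = 7266

Y = C + I + G = 650 + 0.82Y + 279 + 378.88
Y − 0.82Y = 1307.88
0.18Y = 1307.88, so Y = 1307.88/0.18 = 7266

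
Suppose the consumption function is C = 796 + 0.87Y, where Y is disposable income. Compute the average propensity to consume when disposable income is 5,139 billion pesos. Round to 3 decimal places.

C = 796 + 0.87(5139) = 5266.93
APC = C/Y = 5266.93/5139 = 1.025

APC = 1.025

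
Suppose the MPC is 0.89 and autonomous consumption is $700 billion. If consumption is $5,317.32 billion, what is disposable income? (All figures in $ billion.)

700 + 0.89Y = 5317.32
0.89Y = 4617.32, so Y = 4617.32/0.89 = 5188

Y = 5188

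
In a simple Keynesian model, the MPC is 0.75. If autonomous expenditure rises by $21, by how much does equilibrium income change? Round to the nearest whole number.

ΔY ≈ 84

The multiplier is 1/(1 − MPC) = 1/0.25.
ΔY = 21/0.25 = 84.00 ≈ 84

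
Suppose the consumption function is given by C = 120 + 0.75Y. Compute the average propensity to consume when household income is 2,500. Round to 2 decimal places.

C = 120 + 0.75(2500) = 1995
APC = C/Y = 1995/2500 = 0.80

APC = 0.80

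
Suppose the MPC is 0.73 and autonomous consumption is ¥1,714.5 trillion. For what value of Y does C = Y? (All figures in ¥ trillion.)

At break-even, C = Y: 1714.5 + 0.73Y = Y
0.27Y = 1714.5, so Y = 1714.5/0.27 = 6350

Y = 6350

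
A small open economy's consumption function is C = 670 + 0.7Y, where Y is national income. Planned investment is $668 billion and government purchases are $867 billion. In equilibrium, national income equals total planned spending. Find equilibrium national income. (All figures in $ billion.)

Y = 7350

Y = C + I + G = 670 + 0.7Y + 668 + 867
Y − 0.7Y = 2205
0.3Y = 2205, so Y = 2205/0.3 = 7350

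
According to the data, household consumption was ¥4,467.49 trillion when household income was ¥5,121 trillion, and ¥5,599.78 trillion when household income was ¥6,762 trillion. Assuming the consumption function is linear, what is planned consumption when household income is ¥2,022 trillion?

MPC = (5599.78 − 4467.49)/(6762 − 5121) = 1132.29/1641 = 0.69
a = 4467.49 − 0.69(5121) = 4467.49 − 3533.49 = 934
C = 934 + 0.69(2022) = 934 + 1395.18 = 2329.18

C = 2329.18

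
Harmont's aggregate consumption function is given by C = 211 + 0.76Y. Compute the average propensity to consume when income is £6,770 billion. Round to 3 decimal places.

C = 211 + 0.76(6770) = 5356.2
APC = C/Y = 5356.2/6770 = 0.791

APC = 0.791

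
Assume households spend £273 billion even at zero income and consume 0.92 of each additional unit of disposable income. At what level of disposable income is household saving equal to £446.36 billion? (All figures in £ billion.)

Y = 8992

S = Y − C = -273 + 0.08Y
-273 + 0.08Y = 446.36, so 0.08Y = 719.36 and Y = 8992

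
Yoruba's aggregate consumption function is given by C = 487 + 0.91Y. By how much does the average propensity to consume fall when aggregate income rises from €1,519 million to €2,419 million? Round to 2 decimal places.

ΔAPC = 0.12

At Y = 1519: C = 487 + 0.91(1519) = 1869.29, APC = 1869.29/1519 = 1.231
At Y = 2419: C = 2688.29, APC = 2688.29/2419 = 1.111
Fall in APC = 1.231 − 1.111 = 0.12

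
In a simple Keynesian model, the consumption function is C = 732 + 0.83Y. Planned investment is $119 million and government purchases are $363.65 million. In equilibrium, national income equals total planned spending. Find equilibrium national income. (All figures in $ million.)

Y = 7145

Y = C + I + G = 732 + 0.83Y + 119 + 363.65
Y − 0.83Y = 1214.65
0.17Y = 1214.65, so Y = 1214.65/0.17 = 7145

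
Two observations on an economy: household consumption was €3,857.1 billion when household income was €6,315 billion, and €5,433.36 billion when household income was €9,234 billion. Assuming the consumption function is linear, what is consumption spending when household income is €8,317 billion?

C = 4938.18

MPC = (5433.36 − 3857.1)/(9234 − 6315) = 1576.26/2919 = 0.54
a = 3857.1 − 0.54(6315) = 3857.1 − 3410.1 = 447
C = 447 + 0.54(8317) = 447 + 4491.18 = 4938.18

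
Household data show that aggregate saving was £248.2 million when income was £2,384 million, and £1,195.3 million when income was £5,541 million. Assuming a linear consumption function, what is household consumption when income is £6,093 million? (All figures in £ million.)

MPS = ΔS/ΔY = (1195.3 − 248.2)/(5541 − 2384) = 947.1/3157 = 0.3
MPC = 1 − MPS = 0.7
Autonomous saving = 248.2 − 0.3(2384) = -467, so a = 467
C = 467 + 0.7(6093) = 467 + 4265.1 = 4732.1

C = 4732.1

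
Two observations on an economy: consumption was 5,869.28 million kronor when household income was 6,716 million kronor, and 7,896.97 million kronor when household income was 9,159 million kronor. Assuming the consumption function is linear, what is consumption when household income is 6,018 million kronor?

MPC = (7896.97 − 5869.28)/(9159 − 6716) = 2027.69/2443 = 0.83
a = 5869.28 − 0.83(6716) = 5869.28 − 5574.28 = 295
C = 295 + 0.83(6018) = 295 + 4994.94 = 5289.94

C = 5289.94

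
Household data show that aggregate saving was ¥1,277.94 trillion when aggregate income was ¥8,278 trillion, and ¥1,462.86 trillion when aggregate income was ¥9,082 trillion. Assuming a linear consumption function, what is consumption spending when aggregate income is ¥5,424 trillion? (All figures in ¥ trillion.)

C = 4802.48

MPS = ΔS/ΔY = (1462.86 − 1277.94)/(9082 − 8278) = 184.92/804 = 0.23
MPC = 1 − MPS = 0.77
Autonomous saving = 1277.94 − 0.23(8278) = -626, so a = 626
C = 626 + 0.77(5424) = 626 + 4176.48 = 4802.48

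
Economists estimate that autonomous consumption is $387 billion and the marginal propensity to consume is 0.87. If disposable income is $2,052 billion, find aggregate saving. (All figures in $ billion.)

C = 387 + 0.87(2052) = 387 + 1785.24 = 2172.24
S = Y − C = 2052 − 2172.24 = -120.24

S = -120.24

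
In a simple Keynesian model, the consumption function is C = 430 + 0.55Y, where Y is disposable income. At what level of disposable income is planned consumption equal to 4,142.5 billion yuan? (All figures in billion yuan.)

Y = 6750

430 + 0.55Y = 4142.5
0.55Y = 3712.5, so Y = 3712.5/0.55 = 6750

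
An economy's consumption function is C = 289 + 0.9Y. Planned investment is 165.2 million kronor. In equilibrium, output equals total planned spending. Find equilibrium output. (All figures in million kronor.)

Y = C + I = 289 + 0.9Y + 165.2
Y − 0.9Y = 454.2
0.1Y = 454.2, so Y = 454.2/0.1 = 4542

Y = 4542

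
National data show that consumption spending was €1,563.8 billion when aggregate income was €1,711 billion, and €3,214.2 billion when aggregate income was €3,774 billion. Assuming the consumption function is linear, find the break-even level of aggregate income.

MPC = (3214.2 − 1563.8)/(3774 − 1711) = 1650.4/2063 = 0.8
a = 1563.8 − 0.8(1711) = 1563.8 − 1368.8 = 195
Break-even: Y = a/(1−MPC) = 195/0.2 = 975

Y = 975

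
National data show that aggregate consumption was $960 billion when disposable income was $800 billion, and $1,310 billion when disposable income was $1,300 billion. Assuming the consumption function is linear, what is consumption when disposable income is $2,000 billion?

C = 1800

MPC = (1310 − 960)/(1300 − 800) = 350/500 = 0.7
a = 960 − 0.7(800) = 960 − 560 = 400
C = 400 + 0.7(2000) = 400 + 1400 = 1800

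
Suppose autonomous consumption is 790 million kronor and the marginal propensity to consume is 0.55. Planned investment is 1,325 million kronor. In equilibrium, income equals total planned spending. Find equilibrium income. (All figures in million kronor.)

Y = 4700

Y = C + I = 790 + 0.55Y + 1325
Y − 0.55Y = 2115
0.45Y = 2115, so Y = 2115/0.45 = 4700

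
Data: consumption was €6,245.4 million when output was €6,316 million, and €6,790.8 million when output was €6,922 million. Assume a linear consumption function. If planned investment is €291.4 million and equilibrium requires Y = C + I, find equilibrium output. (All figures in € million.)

Y = 8524

MPC = (6790.8 − 6245.4)/(6922 − 6316) = 545.4/606 = 0.9
a = 6245.4 − 0.9(6316) = 561
Equilibrium: Y = 561 + 0.9Y + 291.4
0.1Y = 852.4, so Y = 852.4/0.1 = 8524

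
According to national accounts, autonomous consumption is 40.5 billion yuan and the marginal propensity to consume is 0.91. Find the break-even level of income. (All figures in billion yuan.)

Y = 450

At break-even, C = Y: 40.5 + 0.91Y = Y
0.09Y = 40.5, so Y = 40.5/0.09 = 450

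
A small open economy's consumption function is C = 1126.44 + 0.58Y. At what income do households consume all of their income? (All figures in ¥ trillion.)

Y = 2682

At break-even, C = Y: 1126.44 + 0.58Y = Y
0.42Y = 1126.44, so Y = 1126.44/0.42 = 2682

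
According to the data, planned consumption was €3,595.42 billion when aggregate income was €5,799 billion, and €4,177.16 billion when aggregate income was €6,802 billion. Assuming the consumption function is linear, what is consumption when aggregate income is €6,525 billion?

MPC = (4177.16 − 3595.42)/(6802 − 5799) = 581.74/1003 = 0.58
a = 3595.42 − 0.58(5799) = 3595.42 − 3363.42 = 232
C = 232 + 0.58(6525) = 232 + 3784.5 = 4016.5

C = 4016.5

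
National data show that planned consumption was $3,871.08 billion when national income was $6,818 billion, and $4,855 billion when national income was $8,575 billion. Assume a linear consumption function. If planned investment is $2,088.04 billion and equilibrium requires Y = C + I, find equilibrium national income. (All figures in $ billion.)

MPC = (4855 − 3871.08)/(8575 − 6818) = 983.92/1757 = 0.56
a = 3871.08 − 0.56(6818) = 53
Equilibrium: Y = 53 + 0.56Y + 2088.04
0.44Y = 2141.04, so Y = 2141.04/0.44 = 4866

Y = 4866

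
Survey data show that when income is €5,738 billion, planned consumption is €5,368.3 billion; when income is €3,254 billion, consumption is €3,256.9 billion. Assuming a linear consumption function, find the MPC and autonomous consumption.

MPC = ΔC/ΔY = (5368.3 − 3256.9)/(5738 − 3254) = 2111.4/2484 = 0.85
a = C − MPC·Y = 3256.9 − 0.85(3254) = 3256.9 − 2765.9 = 491

MPC = 0.85; a = 491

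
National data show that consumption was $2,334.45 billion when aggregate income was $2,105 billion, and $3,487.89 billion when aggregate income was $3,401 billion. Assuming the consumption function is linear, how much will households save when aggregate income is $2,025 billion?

MPC = (3487.89 − 2334.45)/(3401 − 2105) = 1153.44/1296 = 0.89
a = 2334.45 − 0.89(2105) = 2334.45 − 1873.45 = 461
C = 461 + 0.89(2025) = 2263.25
S = 2025 − 2263.25 = -238.25

S = -238.25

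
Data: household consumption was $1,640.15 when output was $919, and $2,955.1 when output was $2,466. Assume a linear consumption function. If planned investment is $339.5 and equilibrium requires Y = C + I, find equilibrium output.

Y = 7990

MPC = (2955.1 − 1640.15)/(2466 − 919) = 1314.95/1547 = 0.85
a = 1640.15 − 0.85(919) = 859
Equilibrium: Y = 859 + 0.85Y + 339.5
0.15Y = 1198.5, so Y = 1198.5/0.15 = 7990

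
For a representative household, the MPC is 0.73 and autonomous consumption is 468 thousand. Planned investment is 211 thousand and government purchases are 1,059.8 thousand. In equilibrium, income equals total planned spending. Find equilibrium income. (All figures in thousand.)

Y = C + I + G = 468 + 0.73Y + 211 + 1059.8
Y − 0.73Y = 1738.8
0.27Y = 1738.8, so Y = 1738.8/0.27 = 6440

Y = 6440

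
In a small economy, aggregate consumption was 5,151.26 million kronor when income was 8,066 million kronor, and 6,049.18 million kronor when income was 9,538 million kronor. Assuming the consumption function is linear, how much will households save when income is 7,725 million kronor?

S = 2781.75

MPC = (6049.18 − 5151.26)/(9538 − 8066) = 897.92/1472 = 0.61
a = 5151.26 − 0.61(8066) = 5151.26 − 4920.26 = 231
C = 231 + 0.61(7725) = 4943.25
S = 7725 − 4943.25 = 2781.75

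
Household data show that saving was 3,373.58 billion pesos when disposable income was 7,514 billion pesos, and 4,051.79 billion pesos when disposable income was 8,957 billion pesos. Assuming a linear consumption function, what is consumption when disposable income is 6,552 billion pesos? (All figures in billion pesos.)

MPS = ΔS/ΔY = (4051.79 − 3373.58)/(8957 − 7514) = 678.21/1443 = 0.47
MPC = 1 − MPS = 0.53
Autonomous saving = 3373.58 − 0.47(7514) = -158, so a = 158
C = 158 + 0.53(6552) = 158 + 3472.56 = 3630.56

C = 3630.56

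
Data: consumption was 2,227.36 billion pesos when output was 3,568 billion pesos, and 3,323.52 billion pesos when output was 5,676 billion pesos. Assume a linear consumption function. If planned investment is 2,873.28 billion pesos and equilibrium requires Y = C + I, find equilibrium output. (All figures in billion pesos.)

Y = 6761

MPC = (3323.52 − 2227.36)/(5676 − 3568) = 1096.16/2108 = 0.52
a = 2227.36 − 0.52(3568) = 372
Equilibrium: Y = 372 + 0.52Y + 2873.28
0.48Y = 3245.28, so Y = 3245.28/0.48 = 6761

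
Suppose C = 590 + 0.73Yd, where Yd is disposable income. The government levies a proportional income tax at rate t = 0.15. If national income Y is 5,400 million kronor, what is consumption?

Yd = (1 − 0.15)(5400) = 0.85(5400) = 4590
C = 590 + 0.73(4590) = 590 + 3350.7 = 3940.7

C = 3940.7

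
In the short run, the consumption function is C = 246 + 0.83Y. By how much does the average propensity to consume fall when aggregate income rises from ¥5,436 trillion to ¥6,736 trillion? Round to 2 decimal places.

At Y = 5436: C = 246 + 0.83(5436) = 4757.88, APC = 4757.88/5436 = 0.875
At Y = 6736: C = 5836.88, APC = 5836.88/6736 = 0.867
Fall in APC = 0.875 − 0.867 = 0.008 ≈ 0.01

ΔAPC = 0.01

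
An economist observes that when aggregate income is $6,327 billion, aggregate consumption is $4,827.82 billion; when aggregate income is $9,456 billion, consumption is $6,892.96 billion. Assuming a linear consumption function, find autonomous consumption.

a = 652

MPC = ΔC/ΔY = (6892.96 − 4827.82)/(9456 − 6327) = 2065.14/3129 = 0.66
a = C − MPC·Y = 4827.82 − 0.66(6327) = 4827.82 − 4175.82 = 652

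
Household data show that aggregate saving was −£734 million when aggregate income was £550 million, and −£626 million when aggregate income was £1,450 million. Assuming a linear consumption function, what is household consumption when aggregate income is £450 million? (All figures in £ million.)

MPS = ΔS/ΔY = (-626 − (-734))/(1450 − 550) = 108/900 = 0.12
MPC = 1 − MPS = 0.88
Autonomous saving = -734 − 0.12(550) = -800, so a = 800
C = 800 + 0.88(450) = 800 + 396 = 1196

C = 1196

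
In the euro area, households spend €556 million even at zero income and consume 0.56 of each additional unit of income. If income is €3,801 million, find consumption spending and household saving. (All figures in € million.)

C = 556 + 0.56(3801) = 556 + 2128.56 = 2684.56
S = Y − C = 3801 − 2684.56 = 1116.44

C = 2684.56; S = 1116.44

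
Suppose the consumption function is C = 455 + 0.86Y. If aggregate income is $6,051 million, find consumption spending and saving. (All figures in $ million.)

C = 5658.86; S = 392.14

C = 455 + 0.86(6051) = 455 + 5203.86 = 5658.86
S = Y − C = 6051 − 5658.86 = 392.14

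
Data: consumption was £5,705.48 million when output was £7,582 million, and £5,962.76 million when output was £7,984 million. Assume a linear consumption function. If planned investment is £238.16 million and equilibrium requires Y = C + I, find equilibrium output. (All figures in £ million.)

MPC = (5962.76 − 5705.48)/(7984 − 7582) = 257.28/402 = 0.64
a = 5705.48 − 0.64(7582) = 853
Equilibrium: Y = 853 + 0.64Y + 238.16
0.36Y = 1091.16, so Y = 1091.16/0.36 = 3031

Y = 3031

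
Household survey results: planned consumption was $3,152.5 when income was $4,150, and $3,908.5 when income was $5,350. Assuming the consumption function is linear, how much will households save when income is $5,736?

S = 1584.32

MPC = (3908.5 − 3152.5)/(5350 − 4150) = 756/1200 = 0.63
a = 3152.5 − 0.63(4150) = 3152.5 − 2614.5 = 538
C = 538 + 0.63(5736) = 4151.68
S = 5736 − 4151.68 = 1584.32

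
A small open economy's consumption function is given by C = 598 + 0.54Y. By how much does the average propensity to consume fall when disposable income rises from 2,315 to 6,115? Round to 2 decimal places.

At Y = 2315: C = 598 + 0.54(2315) = 1848.1, APC = 1848.1/2315 = 0.798
At Y = 6115: C = 3900.1, APC = 3900.1/6115 = 0.638
Fall in APC = 0.798 − 0.638 = 0.16

ΔAPC = 0.16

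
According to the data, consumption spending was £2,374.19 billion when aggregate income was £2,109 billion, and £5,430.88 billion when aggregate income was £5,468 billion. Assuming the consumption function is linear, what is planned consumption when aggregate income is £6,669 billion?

MPC = (5430.88 − 2374.19)/(5468 − 2109) = 3056.69/3359 = 0.91
a = 2374.19 − 0.91(2109) = 2374.19 − 1919.19 = 455
C = 455 + 0.91(6669) = 455 + 6068.79 = 6523.79

C = 6523.79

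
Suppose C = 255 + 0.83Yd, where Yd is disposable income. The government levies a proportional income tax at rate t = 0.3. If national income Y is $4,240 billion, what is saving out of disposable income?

S = 249.56

Yd = (1 − 0.3)(4240) = 0.7(4240) = 2968
C = 255 + 0.83(2968) = 255 + 2463.44 = 2718.44
S = Yd − C = 2968 − 2718.44 = 249.56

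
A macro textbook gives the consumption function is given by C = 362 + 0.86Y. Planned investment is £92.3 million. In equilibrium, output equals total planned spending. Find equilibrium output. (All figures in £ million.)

Y = C + I = 362 + 0.86Y + 92.3
Y − 0.86Y = 454.3
0.14Y = 454.3, so Y = 454.3/0.14 = 3245

Y = 3245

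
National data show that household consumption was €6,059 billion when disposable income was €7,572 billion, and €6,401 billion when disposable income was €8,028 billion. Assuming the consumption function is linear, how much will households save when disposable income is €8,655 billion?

MPC = (6401 − 6059)/(8028 − 7572) = 342/456 = 0.75
a = 6059 − 0.75(7572) = 6059 − 5679 = 380
C = 380 + 0.75(8655) = 6871.25
S = 8655 − 6871.25 = 1783.75

S = 1783.75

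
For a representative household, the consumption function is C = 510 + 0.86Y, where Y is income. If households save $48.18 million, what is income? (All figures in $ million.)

Y = 3987

S = Y − C = -510 + 0.14Y
-510 + 0.14Y = 48.18, so 0.14Y = 558.18 and Y = 3987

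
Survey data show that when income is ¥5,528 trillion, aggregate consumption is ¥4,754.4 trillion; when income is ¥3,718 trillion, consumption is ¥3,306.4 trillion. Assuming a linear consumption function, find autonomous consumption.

MPC = ΔC/ΔY = (4754.4 − 3306.4)/(5528 − 3718) = 1448/1810 = 0.8
a = C − MPC·Y = 3306.4 − 0.8(3718) = 3306.4 − 2974.4 = 332

a = 332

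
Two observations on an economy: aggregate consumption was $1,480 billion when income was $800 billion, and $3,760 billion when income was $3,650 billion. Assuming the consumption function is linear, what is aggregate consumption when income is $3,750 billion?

C = 3840

MPC = (3760 − 1480)/(3650 − 800) = 2280/2850 = 0.8
a = 1480 − 0.8(800) = 1480 − 640 = 840
C = 840 + 0.8(3750) = 840 + 3000 = 3840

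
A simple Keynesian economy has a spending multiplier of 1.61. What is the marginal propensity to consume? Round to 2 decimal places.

MPC = 0.38

k = 1/(1 − MPC), so 1 − MPC = 1/k = 1/1.61 = 0.6211
MPC = 1 − 0.6211 = 0.38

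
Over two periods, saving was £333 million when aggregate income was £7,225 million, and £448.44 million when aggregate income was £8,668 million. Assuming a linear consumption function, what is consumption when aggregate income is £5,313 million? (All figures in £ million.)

MPS = ΔS/ΔY = (448.44 − 333)/(8668 − 7225) = 115.44/1443 = 0.08
MPC = 1 − MPS = 0.92
Autonomous saving = 333 − 0.08(7225) = -245, so a = 245
C = 245 + 0.92(5313) = 245 + 4887.96 = 5132.96

C = 5132.96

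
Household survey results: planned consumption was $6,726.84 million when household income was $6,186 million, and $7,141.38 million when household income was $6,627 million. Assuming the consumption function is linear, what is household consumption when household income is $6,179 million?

MPC = (7141.38 − 6726.84)/(6627 − 6186) = 414.54/441 = 0.94
a = 6726.84 − 0.94(6186) = 6726.84 − 5814.84 = 912
C = 912 + 0.94(6179) = 912 + 5808.26 = 6720.26

C = 6720.26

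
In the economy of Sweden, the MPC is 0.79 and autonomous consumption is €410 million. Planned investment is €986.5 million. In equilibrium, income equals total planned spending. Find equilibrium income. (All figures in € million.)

Y = C + I = 410 + 0.79Y + 986.5
Y − 0.79Y = 1396.5
0.21Y = 1396.5, so Y = 1396.5/0.21 = 6650

Y = 6650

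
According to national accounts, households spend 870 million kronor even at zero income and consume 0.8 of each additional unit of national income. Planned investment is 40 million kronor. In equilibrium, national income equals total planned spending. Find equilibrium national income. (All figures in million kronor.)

Y = C + I = 870 + 0.8Y + 40
Y − 0.8Y = 910
0.2Y = 910, so Y = 910/0.2 = 4550

Y = 4550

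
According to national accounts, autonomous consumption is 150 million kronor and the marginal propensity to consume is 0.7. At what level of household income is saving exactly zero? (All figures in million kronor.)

At break-even, C = Y: 150 + 0.7Y = Y
0.3Y = 150, so Y = 150/0.3 = 500

Y = 500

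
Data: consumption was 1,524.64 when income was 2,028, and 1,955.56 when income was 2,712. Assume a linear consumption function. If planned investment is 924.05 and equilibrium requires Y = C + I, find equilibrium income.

Y = 3165

MPC = (1955.56 − 1524.64)/(2712 − 2028) = 430.92/684 = 0.63
a = 1524.64 − 0.63(2028) = 247
Equilibrium: Y = 247 + 0.63Y + 924.05
0.37Y = 1171.05, so Y = 1171.05/0.37 = 3165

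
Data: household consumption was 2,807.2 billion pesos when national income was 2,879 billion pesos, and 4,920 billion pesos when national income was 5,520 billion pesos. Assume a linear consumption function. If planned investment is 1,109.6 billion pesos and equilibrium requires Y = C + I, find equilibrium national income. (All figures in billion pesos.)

Y = 8068

MPC = (4920 − 2807.2)/(5520 − 2879) = 2112.8/2641 = 0.8
a = 2807.2 − 0.8(2879) = 504
Equilibrium: Y = 504 + 0.8Y + 1109.6
0.2Y = 1613.6, so Y = 1613.6/0.2 = 8068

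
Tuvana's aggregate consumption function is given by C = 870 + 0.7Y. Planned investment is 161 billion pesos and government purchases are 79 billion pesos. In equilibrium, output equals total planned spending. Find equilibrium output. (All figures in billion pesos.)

Y = C + I + G = 870 + 0.7Y + 161 + 79
Y − 0.7Y = 1110
0.3Y = 1110, so Y = 1110/0.3 = 3700

Y = 3700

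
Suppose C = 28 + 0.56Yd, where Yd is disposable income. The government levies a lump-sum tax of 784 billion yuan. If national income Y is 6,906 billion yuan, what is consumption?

Yd = Y − T = 6906 − 784 = 6122
C = 28 + 0.56(6122) = 28 + 3428.32 = 3456.32

C = 3456.32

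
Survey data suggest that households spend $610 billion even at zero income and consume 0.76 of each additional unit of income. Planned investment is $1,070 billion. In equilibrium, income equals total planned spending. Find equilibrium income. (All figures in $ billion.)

Y = C + I = 610 + 0.76Y + 1070
Y − 0.76Y = 1680
0.24Y = 1680, so Y = 1680/0.24 = 7000

Y = 7000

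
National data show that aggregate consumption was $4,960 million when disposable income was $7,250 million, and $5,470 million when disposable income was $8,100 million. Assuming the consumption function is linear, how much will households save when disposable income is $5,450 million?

S = 1570

MPC = (5470 − 4960)/(8100 − 7250) = 510/850 = 0.6
a = 4960 − 0.6(7250) = 4960 − 4350 = 610
C = 610 + 0.6(5450) = 3880
S = 5450 − 3880 = 1570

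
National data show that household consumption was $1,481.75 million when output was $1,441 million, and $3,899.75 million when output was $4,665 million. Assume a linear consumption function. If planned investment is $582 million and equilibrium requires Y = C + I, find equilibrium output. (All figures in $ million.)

MPC = (3899.75 − 1481.75)/(4665 − 1441) = 2418/3224 = 0.75
a = 1481.75 − 0.75(1441) = 401
Equilibrium: Y = 401 + 0.75Y + 582
0.25Y = 983, so Y = 983/0.25 = 3932

Y = 3932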